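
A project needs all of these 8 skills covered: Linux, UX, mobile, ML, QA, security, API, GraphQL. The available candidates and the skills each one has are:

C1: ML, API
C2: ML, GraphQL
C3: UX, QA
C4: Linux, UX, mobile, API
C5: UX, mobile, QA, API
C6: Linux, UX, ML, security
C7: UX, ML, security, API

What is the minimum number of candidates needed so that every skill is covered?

3

C2, C5, C6 together cover {Linux, UX, mobile, ML, QA, security, API, GraphQL} — every skill.
No 2 of the 7 candidates cover everything (all 21 pairs fall short), so 3 is minimum.
Greedy (largest uncovered first) would take C4, C2, C3, C6 — 4 candidates — but 3 suffice.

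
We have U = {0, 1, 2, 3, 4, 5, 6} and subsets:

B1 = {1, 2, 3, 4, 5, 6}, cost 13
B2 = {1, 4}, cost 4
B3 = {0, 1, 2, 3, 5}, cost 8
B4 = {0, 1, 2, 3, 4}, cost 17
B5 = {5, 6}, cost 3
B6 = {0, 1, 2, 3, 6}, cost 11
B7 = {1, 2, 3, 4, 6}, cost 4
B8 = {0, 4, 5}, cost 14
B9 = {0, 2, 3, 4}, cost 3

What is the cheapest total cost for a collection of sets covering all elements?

B2, B5, B9 cover every element at cost 4 + 3 + 3 = 10.
Any cover uses at least 2 sets; among all covering selections none totals below 10.

10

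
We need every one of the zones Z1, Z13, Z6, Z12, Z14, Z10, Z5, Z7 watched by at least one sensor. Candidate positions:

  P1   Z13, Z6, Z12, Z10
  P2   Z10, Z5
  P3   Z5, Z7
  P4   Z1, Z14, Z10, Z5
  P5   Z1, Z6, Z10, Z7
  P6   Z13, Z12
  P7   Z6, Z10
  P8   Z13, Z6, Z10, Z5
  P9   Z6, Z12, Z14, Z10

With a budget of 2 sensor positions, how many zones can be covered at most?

Choosing P1, P4 covers {Z1, Z13, Z6, Z12, Z14, Z10, Z5} — 7 zones.
No choice of 2 sensor positions does better; here Z7 is left uncovered.

7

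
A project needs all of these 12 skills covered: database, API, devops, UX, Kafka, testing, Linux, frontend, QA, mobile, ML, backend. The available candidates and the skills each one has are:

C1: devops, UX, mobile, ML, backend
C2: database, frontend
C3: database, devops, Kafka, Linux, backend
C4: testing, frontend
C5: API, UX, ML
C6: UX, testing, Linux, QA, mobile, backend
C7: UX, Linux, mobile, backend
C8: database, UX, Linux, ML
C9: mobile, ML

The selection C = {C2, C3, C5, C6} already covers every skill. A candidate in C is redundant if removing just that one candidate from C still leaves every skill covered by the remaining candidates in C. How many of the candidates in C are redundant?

Drop C2: frontend uncovered — not redundant.
Drop C3: devops, Kafka uncovered — not redundant.
Drop C5: API, ML uncovered — not redundant.
Drop C6: testing, QA, mobile uncovered — not redundant.
None of the candidates in C is redundant.

0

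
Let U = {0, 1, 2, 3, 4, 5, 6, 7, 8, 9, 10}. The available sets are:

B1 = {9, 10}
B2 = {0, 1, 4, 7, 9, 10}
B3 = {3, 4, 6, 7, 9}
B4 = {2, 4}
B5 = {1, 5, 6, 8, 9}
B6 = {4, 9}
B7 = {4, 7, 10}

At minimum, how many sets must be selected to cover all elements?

B2, B3, B4, B5 together cover {0, 1, 2, 3, 4, 5, 6, 7, 8, 9, 10} — every element.
No 3 of the 7 sets cover everything (all 35 triples fall short), so 4 is minimum.

4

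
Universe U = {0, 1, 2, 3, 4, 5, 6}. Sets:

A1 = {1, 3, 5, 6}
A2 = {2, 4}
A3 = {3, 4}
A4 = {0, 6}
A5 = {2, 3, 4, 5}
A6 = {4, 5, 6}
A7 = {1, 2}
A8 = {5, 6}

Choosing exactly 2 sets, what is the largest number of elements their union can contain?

Choosing A1, A2 covers {1, 2, 3, 4, 5, 6} — 6 elements.
No choice of 2 sets does better; here 0 is left uncovered.

6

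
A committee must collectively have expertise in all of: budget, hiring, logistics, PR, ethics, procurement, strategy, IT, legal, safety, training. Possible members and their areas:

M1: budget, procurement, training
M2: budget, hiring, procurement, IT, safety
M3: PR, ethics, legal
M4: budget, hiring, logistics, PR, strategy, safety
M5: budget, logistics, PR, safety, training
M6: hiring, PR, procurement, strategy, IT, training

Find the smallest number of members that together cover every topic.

3

M3, M4, M6 together cover {budget, hiring, logistics, PR, ethics, procurement, strategy, IT, legal, safety, training} — every topic.
No 2 of the 6 members cover everything (all 15 pairs fall short), so 3 is minimum.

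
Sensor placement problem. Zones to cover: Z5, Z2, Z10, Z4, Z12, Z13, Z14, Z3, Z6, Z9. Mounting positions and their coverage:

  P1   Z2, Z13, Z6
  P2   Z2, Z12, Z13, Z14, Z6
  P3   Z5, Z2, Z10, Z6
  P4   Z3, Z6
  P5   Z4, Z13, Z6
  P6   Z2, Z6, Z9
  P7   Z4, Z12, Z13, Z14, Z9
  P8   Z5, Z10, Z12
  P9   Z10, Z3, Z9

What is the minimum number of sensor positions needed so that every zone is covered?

P3, P4, P7 together cover {Z5, Z2, Z10, Z4, Z12, Z13, Z14, Z3, Z6, Z9} — every zone.
No 2 of the 9 sensor positions cover everything (all 36 pairs fall short), so 3 is minimum.

3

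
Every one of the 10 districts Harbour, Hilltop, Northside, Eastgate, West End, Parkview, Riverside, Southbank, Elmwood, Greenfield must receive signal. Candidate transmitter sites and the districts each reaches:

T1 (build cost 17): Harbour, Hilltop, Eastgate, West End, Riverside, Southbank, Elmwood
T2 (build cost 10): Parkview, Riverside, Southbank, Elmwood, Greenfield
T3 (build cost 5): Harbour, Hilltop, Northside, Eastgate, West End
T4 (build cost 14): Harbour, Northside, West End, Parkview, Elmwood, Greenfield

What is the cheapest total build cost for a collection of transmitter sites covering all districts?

T2, T3 cover every district at build cost 10 + 5 = 15.
Any cover uses at least 2 transmitter sites; among all covering selections none totals below 15.

15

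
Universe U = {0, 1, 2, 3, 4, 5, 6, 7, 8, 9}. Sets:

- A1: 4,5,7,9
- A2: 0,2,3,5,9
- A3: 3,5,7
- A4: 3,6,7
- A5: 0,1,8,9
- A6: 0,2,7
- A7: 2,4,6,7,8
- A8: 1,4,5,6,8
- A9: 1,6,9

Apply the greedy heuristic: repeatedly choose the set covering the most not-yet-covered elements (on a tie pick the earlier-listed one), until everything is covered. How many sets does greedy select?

3

Pick 1: A2 covers 5 new elements (0, 2, 3, 5, 9).
Pick 2: A7 covers 4 new elements (4, 6, 7, 8).
Pick 3: A5 covers 1 new elements (1).
Greedy uses 3 sets.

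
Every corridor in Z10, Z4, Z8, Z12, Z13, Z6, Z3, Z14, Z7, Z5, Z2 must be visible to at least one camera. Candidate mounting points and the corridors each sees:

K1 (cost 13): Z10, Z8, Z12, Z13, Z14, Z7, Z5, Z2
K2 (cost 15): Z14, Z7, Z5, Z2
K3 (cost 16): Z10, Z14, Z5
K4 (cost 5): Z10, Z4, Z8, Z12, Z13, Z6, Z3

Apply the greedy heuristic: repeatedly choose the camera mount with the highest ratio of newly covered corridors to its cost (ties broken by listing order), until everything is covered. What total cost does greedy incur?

18

Pick 1: K4 adds 7 new (Z10, Z4, Z8, Z12, Z13, Z6, Z3) at cost 5 (ratio 7/5).
Pick 2: K1 adds 4 new (Z14, Z7, Z5, Z2) at cost 13 (ratio 4/13).
Greedy total cost: 5 + 13 = 18.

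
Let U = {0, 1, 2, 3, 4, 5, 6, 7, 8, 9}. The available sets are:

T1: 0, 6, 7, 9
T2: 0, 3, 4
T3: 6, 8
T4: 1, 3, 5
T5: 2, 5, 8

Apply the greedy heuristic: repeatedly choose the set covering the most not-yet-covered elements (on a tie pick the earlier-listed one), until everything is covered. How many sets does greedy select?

4

Pick 1: T1 covers 4 new elements (0, 6, 7, 9).
Pick 2: T4 covers 3 new elements (1, 3, 5).
Pick 3: T5 covers 2 new elements (2, 8).
Pick 4: T2 covers 1 new elements (4).
Greedy uses 4 sets.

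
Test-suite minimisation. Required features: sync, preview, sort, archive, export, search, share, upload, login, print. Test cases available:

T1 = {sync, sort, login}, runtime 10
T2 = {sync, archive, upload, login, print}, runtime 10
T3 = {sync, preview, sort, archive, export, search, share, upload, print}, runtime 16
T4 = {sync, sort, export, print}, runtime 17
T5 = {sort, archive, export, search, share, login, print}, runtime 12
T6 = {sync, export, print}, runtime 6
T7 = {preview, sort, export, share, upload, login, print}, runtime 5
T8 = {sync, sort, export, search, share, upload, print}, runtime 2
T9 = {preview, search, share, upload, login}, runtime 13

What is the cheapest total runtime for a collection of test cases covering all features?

T2, T7, T8 cover every feature at runtime 10 + 5 + 2 = 17.
Any cover uses at least 2 test cases; among all covering selections none totals below 17.

17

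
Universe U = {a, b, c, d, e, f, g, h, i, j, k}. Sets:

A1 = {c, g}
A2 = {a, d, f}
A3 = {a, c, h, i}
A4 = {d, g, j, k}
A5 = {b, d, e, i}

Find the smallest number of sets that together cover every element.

4

A2, A3, A4, A5 together cover {a, b, c, d, e, f, g, h, i, j, k} — every element.
No 3 of the 5 sets cover everything (all 10 triples fall short), so 4 is minimum.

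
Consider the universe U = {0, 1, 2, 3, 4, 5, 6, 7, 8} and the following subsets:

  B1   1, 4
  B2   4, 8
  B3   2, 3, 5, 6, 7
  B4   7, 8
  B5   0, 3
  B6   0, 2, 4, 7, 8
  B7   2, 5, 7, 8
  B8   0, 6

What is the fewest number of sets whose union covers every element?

B1, B3, B6 together cover {0, 1, 2, 3, 4, 5, 6, 7, 8} — every element.
No 2 of the 8 sets cover everything (all 28 pairs fall short), so 3 is minimum.

3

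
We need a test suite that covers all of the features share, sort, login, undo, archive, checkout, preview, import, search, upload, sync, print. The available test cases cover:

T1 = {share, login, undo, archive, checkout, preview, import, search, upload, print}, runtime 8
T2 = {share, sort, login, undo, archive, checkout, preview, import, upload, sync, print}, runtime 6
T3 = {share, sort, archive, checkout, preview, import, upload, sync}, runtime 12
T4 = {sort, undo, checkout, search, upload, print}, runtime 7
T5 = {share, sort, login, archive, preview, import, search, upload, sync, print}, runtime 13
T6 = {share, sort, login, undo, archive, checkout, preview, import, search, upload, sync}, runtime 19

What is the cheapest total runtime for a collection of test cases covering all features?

T2, T4 cover every feature at runtime 6 + 7 = 13.
Any cover uses at least 2 test cases; among all covering selections none totals below 13.

13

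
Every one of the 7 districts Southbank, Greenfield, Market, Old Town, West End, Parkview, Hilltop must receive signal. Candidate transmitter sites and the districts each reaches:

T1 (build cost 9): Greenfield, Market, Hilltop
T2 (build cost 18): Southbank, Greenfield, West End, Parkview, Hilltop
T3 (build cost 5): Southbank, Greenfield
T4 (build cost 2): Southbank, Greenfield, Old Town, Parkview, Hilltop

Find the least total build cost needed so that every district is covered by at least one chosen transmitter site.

T1, T2, T4 cover every district at build cost 9 + 18 + 2 = 29.
Any cover uses at least 3 transmitter sites; among all covering selections none totals below 29.

29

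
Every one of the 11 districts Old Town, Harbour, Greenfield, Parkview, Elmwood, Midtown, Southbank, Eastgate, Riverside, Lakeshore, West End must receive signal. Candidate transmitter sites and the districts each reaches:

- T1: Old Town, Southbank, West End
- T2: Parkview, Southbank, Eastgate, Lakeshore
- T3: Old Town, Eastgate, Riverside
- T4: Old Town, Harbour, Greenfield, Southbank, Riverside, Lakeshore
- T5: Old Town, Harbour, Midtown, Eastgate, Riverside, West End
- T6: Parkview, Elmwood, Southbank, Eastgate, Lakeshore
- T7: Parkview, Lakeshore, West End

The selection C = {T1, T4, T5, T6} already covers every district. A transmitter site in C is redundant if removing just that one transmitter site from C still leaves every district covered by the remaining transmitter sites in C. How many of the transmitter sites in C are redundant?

1

Drop T1: the rest still cover every district — redundant.
Drop T4: Greenfield uncovered — not redundant.
Drop T5: Midtown uncovered — not redundant.
Drop T6: Parkview, Elmwood uncovered — not redundant.
1 redundant: T1.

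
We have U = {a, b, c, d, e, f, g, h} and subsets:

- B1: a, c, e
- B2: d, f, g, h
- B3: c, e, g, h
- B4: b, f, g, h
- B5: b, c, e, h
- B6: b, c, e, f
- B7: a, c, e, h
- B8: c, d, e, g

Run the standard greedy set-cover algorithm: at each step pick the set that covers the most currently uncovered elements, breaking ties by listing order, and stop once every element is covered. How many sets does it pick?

Pick 1: B2 covers 4 new elements (d, f, g, h).
Pick 2: B1 covers 3 new elements (a, c, e).
Pick 3: B4 covers 1 new elements (b).
Greedy uses 3 sets.

3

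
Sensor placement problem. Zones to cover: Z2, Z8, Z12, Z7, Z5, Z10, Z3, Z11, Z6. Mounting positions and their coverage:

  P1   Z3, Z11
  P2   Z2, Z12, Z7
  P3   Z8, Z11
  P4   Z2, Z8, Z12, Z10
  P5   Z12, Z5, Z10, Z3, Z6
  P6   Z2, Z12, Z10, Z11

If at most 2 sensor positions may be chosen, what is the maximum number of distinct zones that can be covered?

Choosing P2, P5 covers {Z2, Z12, Z7, Z5, Z10, Z3, Z6} — 7 zones.
No choice of 2 sensor positions does better; here Z8, Z11 are left uncovered.

7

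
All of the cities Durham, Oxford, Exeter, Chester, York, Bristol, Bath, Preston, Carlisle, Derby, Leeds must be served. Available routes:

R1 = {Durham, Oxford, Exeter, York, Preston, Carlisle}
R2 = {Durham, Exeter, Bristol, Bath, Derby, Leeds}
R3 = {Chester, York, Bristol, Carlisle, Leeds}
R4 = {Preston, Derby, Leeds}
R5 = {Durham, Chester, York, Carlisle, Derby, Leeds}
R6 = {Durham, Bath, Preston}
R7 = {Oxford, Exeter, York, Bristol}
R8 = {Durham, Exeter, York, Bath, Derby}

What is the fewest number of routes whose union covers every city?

R1, R2, R3 together cover {Durham, Oxford, Exeter, Chester, York, Bristol, Bath, Preston, Carlisle, Derby, Leeds} — every city.
No 2 of the 8 routes cover everything (all 28 pairs fall short), so 3 is minimum.

3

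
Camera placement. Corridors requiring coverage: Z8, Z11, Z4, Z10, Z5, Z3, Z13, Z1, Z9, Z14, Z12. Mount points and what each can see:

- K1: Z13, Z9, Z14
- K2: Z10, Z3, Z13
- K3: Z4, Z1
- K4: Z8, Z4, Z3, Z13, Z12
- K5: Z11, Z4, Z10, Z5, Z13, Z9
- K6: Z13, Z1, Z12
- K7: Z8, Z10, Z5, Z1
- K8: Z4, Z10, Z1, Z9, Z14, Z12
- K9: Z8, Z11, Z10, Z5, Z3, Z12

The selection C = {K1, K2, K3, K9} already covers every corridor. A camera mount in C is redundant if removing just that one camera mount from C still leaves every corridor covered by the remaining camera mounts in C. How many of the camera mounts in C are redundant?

1

Drop K1: Z9, Z14 uncovered — not redundant.
Drop K2: the rest still cover every corridor — redundant.
Drop K3: Z4, Z1 uncovered — not redundant.
Drop K9: Z8, Z11, Z5, Z12 uncovered — not redundant.
1 redundant: K2.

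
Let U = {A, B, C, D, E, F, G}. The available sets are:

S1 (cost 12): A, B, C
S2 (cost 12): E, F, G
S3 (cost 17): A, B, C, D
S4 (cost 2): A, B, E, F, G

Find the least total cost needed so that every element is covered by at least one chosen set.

S3, S4 cover every element at cost 17 + 2 = 19.
Any cover uses at least 2 sets; among all covering selections none totals below 19.

19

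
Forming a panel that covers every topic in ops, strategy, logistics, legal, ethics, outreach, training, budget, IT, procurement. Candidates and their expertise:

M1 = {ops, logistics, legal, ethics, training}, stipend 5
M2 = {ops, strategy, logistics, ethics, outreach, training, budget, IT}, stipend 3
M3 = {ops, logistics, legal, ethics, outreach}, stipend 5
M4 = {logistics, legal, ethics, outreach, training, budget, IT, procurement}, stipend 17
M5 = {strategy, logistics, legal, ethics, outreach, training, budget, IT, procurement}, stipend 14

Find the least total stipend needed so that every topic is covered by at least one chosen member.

17

M2, M5 cover every topic at stipend 3 + 14 = 17.
Any cover uses at least 2 members; among all covering selections none totals below 17.
Greedy by coverage-per-stipend would pick M2, M1, M5 for 22 — worse than the optimum 17.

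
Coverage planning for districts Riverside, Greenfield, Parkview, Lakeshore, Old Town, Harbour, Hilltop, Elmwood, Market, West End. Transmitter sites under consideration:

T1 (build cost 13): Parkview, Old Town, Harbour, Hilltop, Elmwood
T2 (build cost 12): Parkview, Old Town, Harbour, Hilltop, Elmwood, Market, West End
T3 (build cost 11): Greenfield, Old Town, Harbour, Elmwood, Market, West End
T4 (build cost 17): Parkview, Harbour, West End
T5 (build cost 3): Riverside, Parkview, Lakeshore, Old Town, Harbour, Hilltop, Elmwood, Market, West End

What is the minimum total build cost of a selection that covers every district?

14

T3, T5 cover every district at build cost 11 + 3 = 14.
Any cover uses at least 2 transmitter sites; among all covering selections none totals below 14.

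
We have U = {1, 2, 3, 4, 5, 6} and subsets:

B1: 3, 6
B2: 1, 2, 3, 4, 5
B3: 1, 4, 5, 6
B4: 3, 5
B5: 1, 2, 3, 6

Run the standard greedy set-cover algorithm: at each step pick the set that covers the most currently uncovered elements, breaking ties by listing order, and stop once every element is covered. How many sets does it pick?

2

Pick 1: B2 covers 5 new elements (1, 2, 3, 4, 5).
Pick 2: B1 covers 1 new elements (6).
Greedy uses 2 sets.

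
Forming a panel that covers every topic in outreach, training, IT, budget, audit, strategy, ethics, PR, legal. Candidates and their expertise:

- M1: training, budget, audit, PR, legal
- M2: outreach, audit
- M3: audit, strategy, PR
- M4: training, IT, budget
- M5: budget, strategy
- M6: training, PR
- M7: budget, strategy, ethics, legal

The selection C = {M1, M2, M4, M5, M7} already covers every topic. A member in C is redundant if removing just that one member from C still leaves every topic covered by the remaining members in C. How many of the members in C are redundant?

Drop M1: PR uncovered — not redundant.
Drop M2: outreach uncovered — not redundant.
Drop M4: IT uncovered — not redundant.
Drop M5: the rest still cover every topic — redundant.
Drop M7: ethics uncovered — not redundant.
1 redundant: M5.

1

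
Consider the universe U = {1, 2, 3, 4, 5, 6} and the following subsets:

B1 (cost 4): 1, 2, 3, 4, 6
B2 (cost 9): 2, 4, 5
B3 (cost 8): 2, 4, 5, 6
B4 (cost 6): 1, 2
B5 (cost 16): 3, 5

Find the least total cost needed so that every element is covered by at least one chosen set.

B1, B3 cover every element at cost 4 + 8 = 12.
Any cover uses at least 2 sets; among all covering selections none totals below 12.

12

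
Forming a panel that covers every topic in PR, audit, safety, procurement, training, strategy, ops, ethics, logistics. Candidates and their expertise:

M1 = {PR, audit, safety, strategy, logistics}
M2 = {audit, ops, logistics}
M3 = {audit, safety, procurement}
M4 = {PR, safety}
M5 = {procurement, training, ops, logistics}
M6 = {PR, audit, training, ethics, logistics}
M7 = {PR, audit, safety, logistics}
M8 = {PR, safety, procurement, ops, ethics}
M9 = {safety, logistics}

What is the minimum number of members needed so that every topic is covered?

3

M1, M5, M6 together cover {PR, audit, safety, procurement, training, strategy, ops, ethics, logistics} — every topic.
No 2 of the 9 members cover everything (all 36 pairs fall short), so 3 is minimum.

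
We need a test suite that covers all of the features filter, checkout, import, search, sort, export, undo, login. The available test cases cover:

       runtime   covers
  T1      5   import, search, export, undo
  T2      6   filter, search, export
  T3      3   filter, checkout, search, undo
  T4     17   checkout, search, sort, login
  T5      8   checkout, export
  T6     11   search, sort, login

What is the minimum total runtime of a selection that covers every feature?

19

T1, T3, T6 cover every feature at runtime 5 + 3 + 11 = 19.
Any cover uses at least 3 test cases; among all covering selections none totals below 19.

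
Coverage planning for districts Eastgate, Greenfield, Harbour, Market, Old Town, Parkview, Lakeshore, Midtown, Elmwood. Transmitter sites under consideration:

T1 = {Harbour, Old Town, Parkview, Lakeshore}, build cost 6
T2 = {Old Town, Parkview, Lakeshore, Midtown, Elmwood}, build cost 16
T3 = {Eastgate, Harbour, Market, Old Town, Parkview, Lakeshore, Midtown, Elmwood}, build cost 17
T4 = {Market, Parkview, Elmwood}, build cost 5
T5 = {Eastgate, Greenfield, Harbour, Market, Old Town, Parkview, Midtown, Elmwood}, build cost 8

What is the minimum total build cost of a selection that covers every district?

T1, T5 cover every district at build cost 6 + 8 = 14.
Any cover uses at least 2 transmitter sites; among all covering selections none totals below 14.

14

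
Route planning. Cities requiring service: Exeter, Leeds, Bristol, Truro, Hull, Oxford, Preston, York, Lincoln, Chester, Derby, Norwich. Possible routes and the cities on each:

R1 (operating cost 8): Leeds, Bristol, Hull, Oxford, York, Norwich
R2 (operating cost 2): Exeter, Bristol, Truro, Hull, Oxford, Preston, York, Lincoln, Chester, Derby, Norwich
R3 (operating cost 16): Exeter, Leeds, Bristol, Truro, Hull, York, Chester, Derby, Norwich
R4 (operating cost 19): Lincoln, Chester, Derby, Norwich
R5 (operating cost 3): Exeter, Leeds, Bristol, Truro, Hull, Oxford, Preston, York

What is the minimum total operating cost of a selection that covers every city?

5

R2, R5 cover every city at operating cost 2 + 3 = 5.
Any cover uses at least 2 routes; among all covering selections none totals below 5.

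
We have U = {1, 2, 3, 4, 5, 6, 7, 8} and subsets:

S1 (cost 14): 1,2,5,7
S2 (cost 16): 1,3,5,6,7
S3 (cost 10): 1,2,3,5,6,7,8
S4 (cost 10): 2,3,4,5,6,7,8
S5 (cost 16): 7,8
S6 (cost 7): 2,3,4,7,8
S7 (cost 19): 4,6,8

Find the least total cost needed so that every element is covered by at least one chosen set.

17

S3, S6 cover every element at cost 10 + 7 = 17.
Any cover uses at least 2 sets; among all covering selections none totals below 17.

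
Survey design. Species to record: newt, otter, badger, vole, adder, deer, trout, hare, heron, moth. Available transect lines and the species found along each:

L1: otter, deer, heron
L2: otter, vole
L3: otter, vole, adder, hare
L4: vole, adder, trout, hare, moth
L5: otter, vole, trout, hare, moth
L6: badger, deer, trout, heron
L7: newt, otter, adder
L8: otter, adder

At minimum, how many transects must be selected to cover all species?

3

L4, L6, L7 together cover {newt, otter, badger, vole, adder, deer, trout, hare, heron, moth} — every species.
No 2 of the 8 transects cover everything (all 28 pairs fall short), so 3 is minimum.
Greedy (largest uncovered first) would take L4, L1, L6, L7 — 4 transects — but 3 suffice.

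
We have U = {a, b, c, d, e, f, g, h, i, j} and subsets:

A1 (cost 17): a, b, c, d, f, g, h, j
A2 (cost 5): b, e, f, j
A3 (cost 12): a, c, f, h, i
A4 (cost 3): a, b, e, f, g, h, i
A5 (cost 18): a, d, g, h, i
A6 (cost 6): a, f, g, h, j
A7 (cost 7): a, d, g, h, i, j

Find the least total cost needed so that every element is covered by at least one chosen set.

A1, A4 cover every element at cost 17 + 3 = 20.
Any cover uses at least 2 sets; among all covering selections none totals below 20.
Greedy by coverage-per-cost would pick A4, A7, A3 for 22 — worse than the optimum 20.

20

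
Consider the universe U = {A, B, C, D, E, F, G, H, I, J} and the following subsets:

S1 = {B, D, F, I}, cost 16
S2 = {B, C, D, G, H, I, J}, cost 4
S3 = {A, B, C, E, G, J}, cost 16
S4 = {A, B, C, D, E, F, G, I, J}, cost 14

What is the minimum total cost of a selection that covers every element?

S2, S4 cover every element at cost 4 + 14 = 18.
Any cover uses at least 2 sets; among all covering selections none totals below 18.

18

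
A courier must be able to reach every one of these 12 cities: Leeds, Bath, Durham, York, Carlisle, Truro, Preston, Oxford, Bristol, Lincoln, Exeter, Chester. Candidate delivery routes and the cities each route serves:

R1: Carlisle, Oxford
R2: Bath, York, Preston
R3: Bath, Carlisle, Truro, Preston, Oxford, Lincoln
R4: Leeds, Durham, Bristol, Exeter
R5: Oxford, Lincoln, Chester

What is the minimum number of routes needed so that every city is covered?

R2, R3, R4, R5 together cover {Leeds, Bath, Durham, York, Carlisle, Truro, Preston, Oxford, Bristol, Lincoln, Exeter, Chester} — every city.
No 3 of the 5 routes cover everything (all 10 triples fall short), so 4 is minimum.

4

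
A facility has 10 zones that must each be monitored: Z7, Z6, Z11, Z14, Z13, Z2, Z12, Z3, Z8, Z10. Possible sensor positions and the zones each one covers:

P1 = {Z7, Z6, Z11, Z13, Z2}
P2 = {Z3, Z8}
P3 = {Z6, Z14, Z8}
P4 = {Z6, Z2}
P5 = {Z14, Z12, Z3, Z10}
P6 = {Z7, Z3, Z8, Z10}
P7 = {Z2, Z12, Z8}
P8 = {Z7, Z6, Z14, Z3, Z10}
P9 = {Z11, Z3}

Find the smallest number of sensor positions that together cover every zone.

3

P1, P2, P5 together cover {Z7, Z6, Z11, Z14, Z13, Z2, Z12, Z3, Z8, Z10} — every zone.
No 2 of the 9 sensor positions cover everything (all 36 pairs fall short), so 3 is minimum.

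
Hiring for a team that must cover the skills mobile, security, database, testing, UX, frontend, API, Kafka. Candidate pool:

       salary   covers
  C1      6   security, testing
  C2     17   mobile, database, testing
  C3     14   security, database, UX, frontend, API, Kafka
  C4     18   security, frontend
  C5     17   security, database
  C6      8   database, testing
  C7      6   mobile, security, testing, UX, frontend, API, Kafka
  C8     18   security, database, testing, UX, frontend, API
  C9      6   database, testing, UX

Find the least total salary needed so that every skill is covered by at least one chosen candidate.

C7, C9 cover every skill at salary 6 + 6 = 12.
Any cover uses at least 2 candidates; among all covering selections none totals below 12.

12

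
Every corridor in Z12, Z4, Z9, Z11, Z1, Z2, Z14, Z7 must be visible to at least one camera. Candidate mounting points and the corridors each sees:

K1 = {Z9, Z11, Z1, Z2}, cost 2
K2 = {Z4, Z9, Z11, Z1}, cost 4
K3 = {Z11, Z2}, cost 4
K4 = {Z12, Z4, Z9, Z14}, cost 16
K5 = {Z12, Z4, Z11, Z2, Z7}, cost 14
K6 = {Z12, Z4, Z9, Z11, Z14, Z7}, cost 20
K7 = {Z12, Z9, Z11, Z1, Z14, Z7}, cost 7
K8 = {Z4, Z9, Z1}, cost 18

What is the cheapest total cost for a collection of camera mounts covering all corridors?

13

K1, K2, K7 cover every corridor at cost 2 + 4 + 7 = 13.
Any cover uses at least 2 camera mounts; among all covering selections none totals below 13.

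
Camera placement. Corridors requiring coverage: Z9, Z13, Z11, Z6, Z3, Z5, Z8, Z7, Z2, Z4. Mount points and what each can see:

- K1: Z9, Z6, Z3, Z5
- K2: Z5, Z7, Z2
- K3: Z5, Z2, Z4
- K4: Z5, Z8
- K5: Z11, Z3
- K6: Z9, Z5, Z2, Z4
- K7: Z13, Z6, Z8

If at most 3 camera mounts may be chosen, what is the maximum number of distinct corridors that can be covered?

9

Choosing K5, K6, K7 covers {Z9, Z13, Z11, Z6, Z3, Z5, Z8, Z2, Z4} — 9 corridors.
No choice of 3 camera mounts does better; here Z7 is left uncovered.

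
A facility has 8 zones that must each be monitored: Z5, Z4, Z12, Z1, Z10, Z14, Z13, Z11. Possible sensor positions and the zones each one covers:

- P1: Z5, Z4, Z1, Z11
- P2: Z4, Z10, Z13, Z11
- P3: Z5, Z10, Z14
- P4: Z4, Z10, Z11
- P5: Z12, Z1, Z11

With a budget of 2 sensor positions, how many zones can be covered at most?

6

Choosing P1, P2 covers {Z5, Z4, Z1, Z10, Z13, Z11} — 6 zones.
No choice of 2 sensor positions does better; here Z12, Z14 are left uncovered.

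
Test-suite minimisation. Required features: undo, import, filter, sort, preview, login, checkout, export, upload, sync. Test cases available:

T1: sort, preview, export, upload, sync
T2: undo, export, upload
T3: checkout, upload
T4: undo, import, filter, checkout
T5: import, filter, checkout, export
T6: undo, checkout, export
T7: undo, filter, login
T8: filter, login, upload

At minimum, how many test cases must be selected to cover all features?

3

T1, T4, T7 together cover {undo, import, filter, sort, preview, login, checkout, export, upload, sync} — every feature.
No 2 of the 8 test cases cover everything (all 28 pairs fall short), so 3 is minimum.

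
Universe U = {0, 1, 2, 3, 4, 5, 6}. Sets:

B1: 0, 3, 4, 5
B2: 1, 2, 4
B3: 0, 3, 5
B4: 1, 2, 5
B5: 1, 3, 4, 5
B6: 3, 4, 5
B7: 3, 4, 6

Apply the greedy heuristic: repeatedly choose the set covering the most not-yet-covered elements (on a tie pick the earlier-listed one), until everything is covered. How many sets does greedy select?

Pick 1: B1 covers 4 new elements (0, 3, 4, 5).
Pick 2: B2 covers 2 new elements (1, 2).
Pick 3: B7 covers 1 new elements (6).
Greedy uses 3 sets.

3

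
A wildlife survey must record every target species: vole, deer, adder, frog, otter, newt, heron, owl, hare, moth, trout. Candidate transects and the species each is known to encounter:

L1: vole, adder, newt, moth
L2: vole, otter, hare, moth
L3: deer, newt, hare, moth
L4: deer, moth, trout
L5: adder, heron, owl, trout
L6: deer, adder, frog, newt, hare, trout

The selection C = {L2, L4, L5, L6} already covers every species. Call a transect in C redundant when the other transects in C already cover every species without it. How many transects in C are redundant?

Drop L2: vole, otter uncovered — not redundant.
Drop L4: the rest still cover every species — redundant.
Drop L5: heron, owl uncovered — not redundant.
Drop L6: frog, newt uncovered — not redundant.
1 redundant: L4.

1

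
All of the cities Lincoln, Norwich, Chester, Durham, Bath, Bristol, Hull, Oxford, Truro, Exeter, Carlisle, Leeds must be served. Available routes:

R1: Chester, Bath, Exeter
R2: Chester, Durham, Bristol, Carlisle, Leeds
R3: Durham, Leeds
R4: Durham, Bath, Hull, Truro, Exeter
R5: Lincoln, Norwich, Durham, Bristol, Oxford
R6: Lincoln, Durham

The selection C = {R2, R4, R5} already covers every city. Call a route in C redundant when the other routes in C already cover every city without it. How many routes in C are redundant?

0

Drop R2: Chester, Carlisle, Leeds uncovered — not redundant.
Drop R4: Bath, Hull, Truro, Exeter uncovered — not redundant.
Drop R5: Lincoln, Norwich, Oxford uncovered — not redundant.
None of the routes in C is redundant.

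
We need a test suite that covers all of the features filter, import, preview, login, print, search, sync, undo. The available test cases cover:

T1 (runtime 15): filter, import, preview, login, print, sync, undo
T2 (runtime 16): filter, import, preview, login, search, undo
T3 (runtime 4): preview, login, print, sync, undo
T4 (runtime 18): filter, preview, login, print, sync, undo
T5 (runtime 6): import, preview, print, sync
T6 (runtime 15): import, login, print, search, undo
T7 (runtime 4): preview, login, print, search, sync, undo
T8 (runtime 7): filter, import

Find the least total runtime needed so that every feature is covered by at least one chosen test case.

T7, T8 cover every feature at runtime 4 + 7 = 11.
Any cover uses at least 2 test cases; among all covering selections none totals below 11.

11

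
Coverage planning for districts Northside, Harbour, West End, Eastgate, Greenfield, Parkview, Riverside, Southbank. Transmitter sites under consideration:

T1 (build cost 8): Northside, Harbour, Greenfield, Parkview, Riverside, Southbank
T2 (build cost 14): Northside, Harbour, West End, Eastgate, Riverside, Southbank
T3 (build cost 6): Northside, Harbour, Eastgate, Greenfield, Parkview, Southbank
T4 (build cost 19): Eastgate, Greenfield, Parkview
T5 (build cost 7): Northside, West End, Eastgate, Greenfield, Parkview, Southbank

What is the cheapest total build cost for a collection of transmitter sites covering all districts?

T1, T5 cover every district at build cost 8 + 7 = 15.
Any cover uses at least 2 transmitter sites; among all covering selections none totals below 15.
Greedy by coverage-per-build cost would pick T3, T2 for 20 — worse than the optimum 15.

15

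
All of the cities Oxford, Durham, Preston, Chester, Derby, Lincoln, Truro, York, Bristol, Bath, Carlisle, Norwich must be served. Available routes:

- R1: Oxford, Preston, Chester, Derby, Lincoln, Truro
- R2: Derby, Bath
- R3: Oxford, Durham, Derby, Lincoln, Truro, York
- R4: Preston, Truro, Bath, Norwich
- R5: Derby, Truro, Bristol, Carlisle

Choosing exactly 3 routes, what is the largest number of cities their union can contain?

11

Choosing R3, R4, R5 covers {Oxford, Durham, Preston, Derby, Lincoln, Truro, York, Bristol, Bath, Carlisle, Norwich} — 11 cities.
No choice of 3 routes does better; here Chester is left uncovered.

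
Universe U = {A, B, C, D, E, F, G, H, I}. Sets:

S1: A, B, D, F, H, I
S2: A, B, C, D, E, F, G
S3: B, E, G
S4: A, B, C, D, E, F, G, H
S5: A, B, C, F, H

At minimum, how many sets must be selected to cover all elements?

2

S1, S2 together cover {A, B, C, D, E, F, G, H, I} — every element.
No single set contains all 9 elements, so 2 is optimal.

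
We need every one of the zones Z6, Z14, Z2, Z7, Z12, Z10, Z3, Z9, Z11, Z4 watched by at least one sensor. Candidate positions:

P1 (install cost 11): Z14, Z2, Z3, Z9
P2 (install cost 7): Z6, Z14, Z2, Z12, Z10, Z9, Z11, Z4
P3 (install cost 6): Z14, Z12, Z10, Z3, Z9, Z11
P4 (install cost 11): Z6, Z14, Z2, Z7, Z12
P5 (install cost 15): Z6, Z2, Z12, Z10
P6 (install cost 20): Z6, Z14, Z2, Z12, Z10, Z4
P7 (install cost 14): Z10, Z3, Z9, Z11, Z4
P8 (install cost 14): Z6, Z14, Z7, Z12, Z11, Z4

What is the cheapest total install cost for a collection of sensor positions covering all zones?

24

P2, P3, P4 cover every zone at install cost 7 + 6 + 11 = 24.
Any cover uses at least 2 sensor positions; among all covering selections none totals below 24.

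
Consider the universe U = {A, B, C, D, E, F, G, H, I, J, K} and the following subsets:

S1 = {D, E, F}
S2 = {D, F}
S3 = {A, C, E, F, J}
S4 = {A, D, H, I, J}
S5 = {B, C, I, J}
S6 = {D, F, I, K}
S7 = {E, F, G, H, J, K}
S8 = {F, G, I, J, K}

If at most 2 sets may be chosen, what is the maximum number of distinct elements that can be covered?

9

Choosing S4, S7 covers {A, D, E, F, G, H, I, J, K} — 9 elements.
No choice of 2 sets does better; here B, C are left uncovered.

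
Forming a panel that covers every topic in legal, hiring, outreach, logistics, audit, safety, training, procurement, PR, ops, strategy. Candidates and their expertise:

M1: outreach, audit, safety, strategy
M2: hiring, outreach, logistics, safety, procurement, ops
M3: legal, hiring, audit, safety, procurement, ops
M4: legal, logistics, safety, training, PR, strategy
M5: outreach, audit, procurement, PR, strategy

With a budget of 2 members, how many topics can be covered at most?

10

Choosing M2, M4 covers {legal, hiring, outreach, logistics, safety, training, procurement, PR, ops, strategy} — 10 topics.
No choice of 2 members does better; here audit is left uncovered.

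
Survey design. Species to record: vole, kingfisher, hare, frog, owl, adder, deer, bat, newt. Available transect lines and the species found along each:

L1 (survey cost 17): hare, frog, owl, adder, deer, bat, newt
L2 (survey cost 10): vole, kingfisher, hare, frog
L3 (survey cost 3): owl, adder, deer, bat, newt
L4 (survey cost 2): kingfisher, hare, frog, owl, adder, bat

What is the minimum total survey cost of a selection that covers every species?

13

L2, L3 cover every species at survey cost 10 + 3 = 13.
Any cover uses at least 2 transects; among all covering selections none totals below 13.
Greedy by coverage-per-survey cost would pick L4, L3, L2 for 15 — worse than the optimum 13.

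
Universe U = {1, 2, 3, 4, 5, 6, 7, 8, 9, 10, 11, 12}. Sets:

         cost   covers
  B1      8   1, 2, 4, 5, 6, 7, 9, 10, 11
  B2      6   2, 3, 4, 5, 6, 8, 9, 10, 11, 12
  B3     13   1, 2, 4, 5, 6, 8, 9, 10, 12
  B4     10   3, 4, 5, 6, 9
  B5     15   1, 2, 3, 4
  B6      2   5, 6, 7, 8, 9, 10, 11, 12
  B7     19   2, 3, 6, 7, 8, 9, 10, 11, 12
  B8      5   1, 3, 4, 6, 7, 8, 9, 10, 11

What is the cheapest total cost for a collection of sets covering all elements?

11

B2, B8 cover every element at cost 6 + 5 = 11.
Any cover uses at least 2 sets; among all covering selections none totals below 11.
Greedy by coverage-per-cost would pick B6, B8, B2 for 13 — worse than the optimum 11.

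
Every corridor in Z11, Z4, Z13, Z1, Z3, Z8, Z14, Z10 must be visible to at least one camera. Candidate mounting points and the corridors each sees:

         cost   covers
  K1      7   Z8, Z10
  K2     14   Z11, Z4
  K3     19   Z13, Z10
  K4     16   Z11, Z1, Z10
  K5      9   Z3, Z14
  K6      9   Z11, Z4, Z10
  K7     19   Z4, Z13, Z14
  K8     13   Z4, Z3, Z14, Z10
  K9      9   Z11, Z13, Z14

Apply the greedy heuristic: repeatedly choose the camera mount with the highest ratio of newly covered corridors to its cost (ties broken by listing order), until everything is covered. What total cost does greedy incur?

50

Pick 1: K6 adds 3 new (Z11, Z4, Z10) at cost 9 (ratio 3/9).
Pick 2: K5 adds 2 new (Z3, Z14) at cost 9 (ratio 2/9).
Pick 3: K1 adds 1 new (Z8) at cost 7 (ratio 1/7).
Pick 4: K9 adds 1 new (Z13) at cost 9 (ratio 1/9).
Pick 5: K4 adds 1 new (Z1) at cost 16 (ratio 1/16).
Greedy total cost: 9 + 9 + 7 + 9 + 16 = 50. (The true optimum is 45, so greedy overshoots here.)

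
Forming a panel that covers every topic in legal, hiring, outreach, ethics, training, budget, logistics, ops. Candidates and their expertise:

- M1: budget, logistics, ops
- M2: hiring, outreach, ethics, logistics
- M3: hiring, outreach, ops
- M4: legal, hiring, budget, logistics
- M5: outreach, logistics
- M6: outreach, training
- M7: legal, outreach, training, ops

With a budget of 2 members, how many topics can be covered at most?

7

Choosing M2, M7 covers {legal, hiring, outreach, ethics, training, logistics, ops} — 7 topics.
No choice of 2 members does better; here budget is left uncovered.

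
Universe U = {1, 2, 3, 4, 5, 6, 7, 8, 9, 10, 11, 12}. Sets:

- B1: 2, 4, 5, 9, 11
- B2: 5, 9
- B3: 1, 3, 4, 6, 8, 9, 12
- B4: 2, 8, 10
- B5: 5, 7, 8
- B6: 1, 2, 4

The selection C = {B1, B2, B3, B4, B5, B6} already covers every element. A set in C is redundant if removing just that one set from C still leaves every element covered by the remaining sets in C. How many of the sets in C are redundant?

2

Drop B1: 11 uncovered — not redundant.
Drop B2: the rest still cover every element — redundant.
Drop B3: 3, 6, 12 uncovered — not redundant.
Drop B4: 10 uncovered — not redundant.
Drop B5: 7 uncovered — not redundant.
Drop B6: the rest still cover every element — redundant.
2 redundant: B2, B6.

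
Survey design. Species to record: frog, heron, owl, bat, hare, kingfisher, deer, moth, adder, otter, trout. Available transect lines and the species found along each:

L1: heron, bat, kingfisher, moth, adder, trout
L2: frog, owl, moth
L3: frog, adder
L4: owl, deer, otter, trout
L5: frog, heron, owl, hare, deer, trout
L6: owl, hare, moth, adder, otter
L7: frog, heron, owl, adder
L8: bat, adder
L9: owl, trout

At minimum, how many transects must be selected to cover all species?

3

L1, L4, L5 together cover {frog, heron, owl, bat, hare, kingfisher, deer, moth, adder, otter, trout} — every species.
No 2 of the 9 transects cover everything (all 36 pairs fall short), so 3 is minimum.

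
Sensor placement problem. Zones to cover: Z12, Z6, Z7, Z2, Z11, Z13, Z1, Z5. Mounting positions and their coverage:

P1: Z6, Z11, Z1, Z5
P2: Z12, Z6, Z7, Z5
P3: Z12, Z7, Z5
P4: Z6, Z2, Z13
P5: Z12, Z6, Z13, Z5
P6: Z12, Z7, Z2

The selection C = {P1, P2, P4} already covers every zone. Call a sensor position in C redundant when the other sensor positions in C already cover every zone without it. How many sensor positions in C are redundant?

Drop P1: Z11, Z1 uncovered — not redundant.
Drop P2: Z12, Z7 uncovered — not redundant.
Drop P4: Z2, Z13 uncovered — not redundant.
None of the sensor positions in C is redundant.

0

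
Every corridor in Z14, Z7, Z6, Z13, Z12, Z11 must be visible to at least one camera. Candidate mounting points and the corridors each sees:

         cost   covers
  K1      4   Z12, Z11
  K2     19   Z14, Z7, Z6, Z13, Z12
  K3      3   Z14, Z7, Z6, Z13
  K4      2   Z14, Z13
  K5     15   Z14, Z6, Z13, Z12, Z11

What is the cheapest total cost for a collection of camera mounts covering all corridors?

K1, K3 cover every corridor at cost 4 + 3 = 7.
Any cover uses at least 2 camera mounts; among all covering selections none totals below 7.

7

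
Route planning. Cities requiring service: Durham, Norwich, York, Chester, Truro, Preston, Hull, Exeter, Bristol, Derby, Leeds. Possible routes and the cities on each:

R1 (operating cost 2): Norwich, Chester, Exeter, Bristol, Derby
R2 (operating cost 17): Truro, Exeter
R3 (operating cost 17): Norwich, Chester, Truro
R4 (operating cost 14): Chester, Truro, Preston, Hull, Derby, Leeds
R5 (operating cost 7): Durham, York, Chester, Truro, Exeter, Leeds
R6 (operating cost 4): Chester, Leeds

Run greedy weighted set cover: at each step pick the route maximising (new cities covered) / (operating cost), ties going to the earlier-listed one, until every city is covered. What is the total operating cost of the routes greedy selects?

Pick 1: R1 adds 5 new (Norwich, Chester, Exeter, Bristol, Derby) at operating cost 2 (ratio 5/2).
Pick 2: R5 adds 4 new (Durham, York, Truro, Leeds) at operating cost 7 (ratio 4/7).
Pick 3: R4 adds 2 new (Preston, Hull) at operating cost 14 (ratio 2/14).
Greedy total operating cost: 2 + 7 + 14 = 23.

23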